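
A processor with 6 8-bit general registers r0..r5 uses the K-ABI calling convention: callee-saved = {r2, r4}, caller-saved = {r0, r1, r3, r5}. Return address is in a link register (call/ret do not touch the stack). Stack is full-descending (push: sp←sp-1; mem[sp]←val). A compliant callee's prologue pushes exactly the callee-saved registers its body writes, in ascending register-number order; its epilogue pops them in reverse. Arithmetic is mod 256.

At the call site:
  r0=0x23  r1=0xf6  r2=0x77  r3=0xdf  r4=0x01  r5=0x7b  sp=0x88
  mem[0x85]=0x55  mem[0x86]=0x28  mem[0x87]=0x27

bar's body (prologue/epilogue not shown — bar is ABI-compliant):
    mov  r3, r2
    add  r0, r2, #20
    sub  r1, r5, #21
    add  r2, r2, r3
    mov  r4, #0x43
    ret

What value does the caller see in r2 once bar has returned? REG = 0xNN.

REG = 0x77

prologue: push r2 → mem[0x87]=0x77, sp=0x87
prologue: push r4 → mem[0x86]=0x01, sp=0x86
body[0] mov  r3, r2 → r3=0x77
body[1] add  r0, r2, #20 → r0=0x8b
body[2] sub  r1, r5, #21 → r1=0x66
body[3] add  r2, r2, r3 → r2=0xee
body[4] mov  r4, #0x43 → r4=0x43
epilogue: pop r4=0x01, sp=0x87
epilogue: pop r2=0x77, sp=0x88
r2 is callee-saved → restored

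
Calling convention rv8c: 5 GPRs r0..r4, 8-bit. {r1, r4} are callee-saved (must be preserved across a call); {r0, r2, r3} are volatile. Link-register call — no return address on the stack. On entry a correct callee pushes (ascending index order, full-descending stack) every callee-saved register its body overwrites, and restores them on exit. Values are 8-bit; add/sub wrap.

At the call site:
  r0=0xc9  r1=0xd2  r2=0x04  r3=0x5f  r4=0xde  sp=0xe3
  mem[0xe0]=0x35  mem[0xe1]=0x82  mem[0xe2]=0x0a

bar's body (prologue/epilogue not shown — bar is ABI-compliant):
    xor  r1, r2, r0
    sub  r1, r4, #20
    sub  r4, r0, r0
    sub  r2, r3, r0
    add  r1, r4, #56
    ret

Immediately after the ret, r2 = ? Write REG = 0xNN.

prologue: push r1 → mem[0xe2]=0xd2, sp=0xe2
prologue: push r4 → mem[0xe1]=0xde, sp=0xe1
body[0] xor  r1, r2, r0 → r1=0xcd
body[1] sub  r1, r4, #20 → r1=0xca
body[2] sub  r4, r0, r0 → r4=0x00
body[3] sub  r2, r3, r0 → r2=0x96
body[4] add  r1, r4, #56 → r1=0x38
epilogue: pop r4=0xde, sp=0xe2
epilogue: pop r1=0xd2, sp=0xe3
r2 is caller-saved → body value

REG = 0x96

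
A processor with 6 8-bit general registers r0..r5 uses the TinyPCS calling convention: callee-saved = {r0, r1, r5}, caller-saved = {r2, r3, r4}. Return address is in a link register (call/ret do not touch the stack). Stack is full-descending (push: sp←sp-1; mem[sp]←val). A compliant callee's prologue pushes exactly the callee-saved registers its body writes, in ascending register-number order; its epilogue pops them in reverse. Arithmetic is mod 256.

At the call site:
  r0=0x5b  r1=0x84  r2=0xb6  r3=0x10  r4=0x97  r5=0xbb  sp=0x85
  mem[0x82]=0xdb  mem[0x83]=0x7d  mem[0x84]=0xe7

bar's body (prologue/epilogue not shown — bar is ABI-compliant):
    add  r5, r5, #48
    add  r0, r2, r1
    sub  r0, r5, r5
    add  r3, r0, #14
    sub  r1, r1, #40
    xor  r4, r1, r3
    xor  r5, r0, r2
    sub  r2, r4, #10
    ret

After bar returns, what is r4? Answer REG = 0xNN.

REG = 0x52

prologue: push r0 -> mem[0x84]=0x5b, sp=0x84
prologue: push r1 -> mem[0x83]=0x84, sp=0x83
prologue: push r5 -> mem[0x82]=0xbb, sp=0x82
body[0] add  r5, r5, #48 -> r5=0xeb
body[1] add  r0, r2, r1 -> r0=0x3a
body[2] sub  r0, r5, r5 -> r0=0x00
body[3] add  r3, r0, #14 -> r3=0x0e
body[4] sub  r1, r1, #40 -> r1=0x5c
body[5] xor  r4, r1, r3 -> r4=0x52
body[6] xor  r5, r0, r2 -> r5=0xb6
body[7] sub  r2, r4, #10 -> r2=0x48
epilogue: pop r5=0xbb, sp=0x83
epilogue: pop r1=0x84, sp=0x84
epilogue: pop r0=0x5b, sp=0x85
r4 is caller-saved -> body value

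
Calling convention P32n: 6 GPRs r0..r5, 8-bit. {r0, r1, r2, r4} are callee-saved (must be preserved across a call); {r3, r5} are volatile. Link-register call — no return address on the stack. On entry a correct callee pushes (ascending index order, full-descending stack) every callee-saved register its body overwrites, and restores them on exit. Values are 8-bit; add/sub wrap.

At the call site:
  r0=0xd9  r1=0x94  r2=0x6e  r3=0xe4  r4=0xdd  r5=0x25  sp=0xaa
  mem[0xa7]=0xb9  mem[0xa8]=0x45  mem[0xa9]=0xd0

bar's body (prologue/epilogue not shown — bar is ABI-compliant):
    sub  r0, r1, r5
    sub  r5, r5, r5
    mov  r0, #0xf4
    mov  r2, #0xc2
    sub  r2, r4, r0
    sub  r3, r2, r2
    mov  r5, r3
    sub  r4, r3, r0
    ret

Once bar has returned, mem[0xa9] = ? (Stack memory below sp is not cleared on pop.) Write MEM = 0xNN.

prologue: push r0 -> mem[0xa9]=0xd9, sp=0xa9
prologue: push r2 -> mem[0xa8]=0x6e, sp=0xa8
prologue: push r4 -> mem[0xa7]=0xdd, sp=0xa7
body[0] sub  r0, r1, r5 -> r0=0x6f
body[1] sub  r5, r5, r5 -> r5=0x00
body[2] mov  r0, #0xf4 -> r0=0xf4
body[3] mov  r2, #0xc2 -> r2=0xc2
body[4] sub  r2, r4, r0 -> r2=0xe9
body[5] sub  r3, r2, r2 -> r3=0x00
body[6] mov  r5, r3 -> r5=0x00
body[7] sub  r4, r3, r0 -> r4=0x0c
epilogue: pop r4=0xdd, sp=0xa8
epilogue: pop r2=0x6e, sp=0xa9
epilogue: pop r0=0xd9, sp=0xaa
prologue pushed ['r0', 'r2', 'r4'] at ['0xa9', '0xa8', '0xa7']

MEM = 0xd9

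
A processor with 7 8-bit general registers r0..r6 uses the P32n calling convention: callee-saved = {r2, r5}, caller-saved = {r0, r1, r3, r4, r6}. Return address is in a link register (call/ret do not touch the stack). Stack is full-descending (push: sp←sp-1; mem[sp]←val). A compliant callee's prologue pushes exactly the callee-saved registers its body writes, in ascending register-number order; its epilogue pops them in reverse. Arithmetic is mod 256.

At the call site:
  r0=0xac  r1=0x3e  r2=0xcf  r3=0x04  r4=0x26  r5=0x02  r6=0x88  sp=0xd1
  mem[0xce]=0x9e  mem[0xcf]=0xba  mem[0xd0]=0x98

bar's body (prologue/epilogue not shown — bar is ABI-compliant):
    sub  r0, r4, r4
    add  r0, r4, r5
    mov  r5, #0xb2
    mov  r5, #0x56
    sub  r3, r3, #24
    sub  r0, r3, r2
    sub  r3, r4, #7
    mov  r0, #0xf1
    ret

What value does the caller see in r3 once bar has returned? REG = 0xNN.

REG = 0x1f

prologue: push r5 → mem[0xd0]=0x02, sp=0xd0
body[0] sub  r0, r4, r4 → r0=0x00
body[1] add  r0, r4, r5 → r0=0x28
body[2] mov  r5, #0xb2 → r5=0xb2
body[3] mov  r5, #0x56 → r5=0x56
body[4] sub  r3, r3, #24 → r3=0xec
body[5] sub  r0, r3, r2 → r0=0x1d
body[6] sub  r3, r4, #7 → r3=0x1f
body[7] mov  r0, #0xf1 → r0=0xf1
epilogue: pop r5=0x02, sp=0xd1
r3 is caller-saved → body value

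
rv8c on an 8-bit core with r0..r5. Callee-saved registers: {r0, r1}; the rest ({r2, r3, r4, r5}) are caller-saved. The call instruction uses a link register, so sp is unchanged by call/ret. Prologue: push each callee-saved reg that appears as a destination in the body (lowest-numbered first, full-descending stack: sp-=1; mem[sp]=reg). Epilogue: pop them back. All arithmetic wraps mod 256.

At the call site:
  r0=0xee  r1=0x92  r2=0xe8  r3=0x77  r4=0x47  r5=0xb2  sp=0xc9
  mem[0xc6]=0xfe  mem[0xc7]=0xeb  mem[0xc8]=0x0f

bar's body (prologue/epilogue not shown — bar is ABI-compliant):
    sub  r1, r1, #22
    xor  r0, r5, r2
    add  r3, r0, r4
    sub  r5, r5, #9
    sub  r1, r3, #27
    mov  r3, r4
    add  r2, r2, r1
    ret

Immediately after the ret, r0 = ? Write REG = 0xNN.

REG = 0xee

prologue: push r0 → mem[0xc8]=0xee, sp=0xc8
prologue: push r1 → mem[0xc7]=0x92, sp=0xc7
body[0] sub  r1, r1, #22 → r1=0x7c
body[1] xor  r0, r5, r2 → r0=0x5a
body[2] add  r3, r0, r4 → r3=0xa1
body[3] sub  r5, r5, #9 → r5=0xa9
body[4] sub  r1, r3, #27 → r1=0x86
body[5] mov  r3, r4 → r3=0x47
body[6] add  r2, r2, r1 → r2=0x6e
epilogue: pop r1=0x92, sp=0xc8
epilogue: pop r0=0xee, sp=0xc9
r0 is callee-saved → restored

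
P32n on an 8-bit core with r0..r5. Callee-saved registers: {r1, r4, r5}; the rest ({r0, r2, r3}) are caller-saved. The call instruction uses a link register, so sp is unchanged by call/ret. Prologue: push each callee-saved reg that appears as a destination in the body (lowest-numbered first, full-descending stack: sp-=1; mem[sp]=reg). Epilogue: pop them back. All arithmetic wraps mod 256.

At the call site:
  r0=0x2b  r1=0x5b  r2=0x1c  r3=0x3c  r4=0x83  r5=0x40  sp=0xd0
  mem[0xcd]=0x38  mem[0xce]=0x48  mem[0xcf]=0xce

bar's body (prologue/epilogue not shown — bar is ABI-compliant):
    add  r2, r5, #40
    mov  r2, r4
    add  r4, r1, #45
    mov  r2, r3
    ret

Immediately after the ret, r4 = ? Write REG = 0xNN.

prologue: push r4 -> mem[0xcf]=0x83, sp=0xcf
body[0] add  r2, r5, #40 -> r2=0x68
body[1] mov  r2, r4 -> r2=0x83
body[2] add  r4, r1, #45 -> r4=0x88
body[3] mov  r2, r3 -> r2=0x3c
epilogue: pop r4=0x83, sp=0xd0
r4 is callee-saved -> restored

REG = 0x83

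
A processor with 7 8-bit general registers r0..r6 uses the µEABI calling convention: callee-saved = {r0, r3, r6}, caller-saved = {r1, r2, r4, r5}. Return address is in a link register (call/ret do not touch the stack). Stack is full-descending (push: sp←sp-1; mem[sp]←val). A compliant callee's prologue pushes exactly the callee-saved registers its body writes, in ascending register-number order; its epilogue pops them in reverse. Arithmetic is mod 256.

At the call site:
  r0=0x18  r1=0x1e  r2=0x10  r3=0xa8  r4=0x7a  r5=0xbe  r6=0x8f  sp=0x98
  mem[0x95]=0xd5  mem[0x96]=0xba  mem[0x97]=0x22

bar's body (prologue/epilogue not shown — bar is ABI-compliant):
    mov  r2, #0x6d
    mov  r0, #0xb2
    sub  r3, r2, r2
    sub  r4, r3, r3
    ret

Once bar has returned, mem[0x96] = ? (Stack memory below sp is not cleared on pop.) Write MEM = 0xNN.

MEM = 0xa8

prologue: push r0 → mem[0x97]=0x18, sp=0x97
prologue: push r3 → mem[0x96]=0xa8, sp=0x96
body[0] mov  r2, #0x6d → r2=0x6d
body[1] mov  r0, #0xb2 → r0=0xb2
body[2] sub  r3, r2, r2 → r3=0x00
body[3] sub  r4, r3, r3 → r4=0x00
epilogue: pop r3=0xa8, sp=0x97
epilogue: pop r0=0x18, sp=0x98
prologue pushed ['r0', 'r3'] at ['0x97', '0x96']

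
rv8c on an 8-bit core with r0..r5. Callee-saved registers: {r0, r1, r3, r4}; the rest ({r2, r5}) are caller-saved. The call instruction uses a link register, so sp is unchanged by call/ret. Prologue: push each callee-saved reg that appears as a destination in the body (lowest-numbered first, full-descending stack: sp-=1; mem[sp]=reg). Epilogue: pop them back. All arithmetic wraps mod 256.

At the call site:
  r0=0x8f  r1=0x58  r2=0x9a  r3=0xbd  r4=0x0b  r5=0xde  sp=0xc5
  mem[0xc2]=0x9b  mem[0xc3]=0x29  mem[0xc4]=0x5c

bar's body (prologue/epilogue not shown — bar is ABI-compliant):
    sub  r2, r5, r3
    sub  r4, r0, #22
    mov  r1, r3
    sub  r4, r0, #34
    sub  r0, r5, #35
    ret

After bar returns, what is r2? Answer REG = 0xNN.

REG = 0x21

prologue: push r0 → mem[0xc4]=0x8f, sp=0xc4
prologue: push r1 → mem[0xc3]=0x58, sp=0xc3
prologue: push r4 → mem[0xc2]=0x0b, sp=0xc2
body[0] sub  r2, r5, r3 → r2=0x21
body[1] sub  r4, r0, #22 → r4=0x79
body[2] mov  r1, r3 → r1=0xbd
body[3] sub  r4, r0, #34 → r4=0x6d
body[4] sub  r0, r5, #35 → r0=0xbb
epilogue: pop r4=0x0b, sp=0xc3
epilogue: pop r1=0x58, sp=0xc4
epilogue: pop r0=0x8f, sp=0xc5
r2 is caller-saved → body value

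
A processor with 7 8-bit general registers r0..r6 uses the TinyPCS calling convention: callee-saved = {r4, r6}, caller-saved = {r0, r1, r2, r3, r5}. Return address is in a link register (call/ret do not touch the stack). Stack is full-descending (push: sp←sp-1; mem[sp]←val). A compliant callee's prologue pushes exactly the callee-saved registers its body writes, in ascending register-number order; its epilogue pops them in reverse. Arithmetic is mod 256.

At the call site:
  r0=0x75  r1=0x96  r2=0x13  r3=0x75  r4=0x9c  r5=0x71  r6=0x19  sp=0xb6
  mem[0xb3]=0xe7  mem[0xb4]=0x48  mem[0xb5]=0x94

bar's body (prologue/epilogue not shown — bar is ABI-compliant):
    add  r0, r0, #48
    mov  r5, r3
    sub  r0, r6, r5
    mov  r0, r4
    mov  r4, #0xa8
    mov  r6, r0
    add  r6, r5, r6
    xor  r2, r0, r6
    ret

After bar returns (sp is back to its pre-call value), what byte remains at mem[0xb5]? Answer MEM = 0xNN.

prologue: push r4 -> mem[0xb5]=0x9c, sp=0xb5
prologue: push r6 -> mem[0xb4]=0x19, sp=0xb4
body[0] add  r0, r0, #48 -> r0=0xa5
body[1] mov  r5, r3 -> r5=0x75
body[2] sub  r0, r6, r5 -> r0=0xa4
body[3] mov  r0, r4 -> r0=0x9c
body[4] mov  r4, #0xa8 -> r4=0xa8
body[5] mov  r6, r0 -> r6=0x9c
body[6] add  r6, r5, r6 -> r6=0x11
body[7] xor  r2, r0, r6 -> r2=0x8d
epilogue: pop r6=0x19, sp=0xb5
epilogue: pop r4=0x9c, sp=0xb6
prologue pushed ['r4', 'r6'] at ['0xb5', '0xb4']

MEM = 0x9c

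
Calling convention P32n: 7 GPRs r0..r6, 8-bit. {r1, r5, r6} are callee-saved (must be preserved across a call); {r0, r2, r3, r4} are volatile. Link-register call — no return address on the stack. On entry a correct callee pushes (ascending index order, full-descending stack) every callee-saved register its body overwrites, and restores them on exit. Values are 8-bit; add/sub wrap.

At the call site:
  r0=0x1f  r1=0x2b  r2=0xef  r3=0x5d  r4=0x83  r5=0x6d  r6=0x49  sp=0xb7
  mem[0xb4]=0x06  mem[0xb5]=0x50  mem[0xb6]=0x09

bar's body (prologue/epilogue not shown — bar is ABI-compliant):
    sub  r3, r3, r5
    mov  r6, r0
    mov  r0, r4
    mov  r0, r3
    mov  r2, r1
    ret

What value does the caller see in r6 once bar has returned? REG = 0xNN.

REG = 0x49

prologue: push r6 -> mem[0xb6]=0x49, sp=0xb6
body[0] sub  r3, r3, r5 -> r3=0xf0
body[1] mov  r6, r0 -> r6=0x1f
body[2] mov  r0, r4 -> r0=0x83
body[3] mov  r0, r3 -> r0=0xf0
body[4] mov  r2, r1 -> r2=0x2b
epilogue: pop r6=0x49, sp=0xb7
r6 is callee-saved -> restored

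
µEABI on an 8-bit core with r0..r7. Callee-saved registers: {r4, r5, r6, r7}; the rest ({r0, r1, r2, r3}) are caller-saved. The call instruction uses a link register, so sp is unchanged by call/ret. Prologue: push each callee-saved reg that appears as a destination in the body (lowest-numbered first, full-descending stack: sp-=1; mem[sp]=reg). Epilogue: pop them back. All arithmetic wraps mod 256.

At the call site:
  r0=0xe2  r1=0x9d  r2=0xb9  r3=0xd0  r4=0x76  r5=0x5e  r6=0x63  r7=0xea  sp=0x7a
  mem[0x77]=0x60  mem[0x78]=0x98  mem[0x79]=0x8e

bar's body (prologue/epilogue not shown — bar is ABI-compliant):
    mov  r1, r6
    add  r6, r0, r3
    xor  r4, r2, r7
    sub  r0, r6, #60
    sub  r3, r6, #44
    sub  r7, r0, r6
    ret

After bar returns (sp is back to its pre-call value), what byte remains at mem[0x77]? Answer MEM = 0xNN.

MEM = 0xea

prologue: push r4 → mem[0x79]=0x76, sp=0x79
prologue: push r6 → mem[0x78]=0x63, sp=0x78
prologue: push r7 → mem[0x77]=0xea, sp=0x77
body[0] mov  r1, r6 → r1=0x63
body[1] add  r6, r0, r3 → r6=0xb2
body[2] xor  r4, r2, r7 → r4=0x53
body[3] sub  r0, r6, #60 → r0=0x76
body[4] sub  r3, r6, #44 → r3=0x86
body[5] sub  r7, r0, r6 → r7=0xc4
epilogue: pop r7=0xea, sp=0x78
epilogue: pop r6=0x63, sp=0x79
epilogue: pop r4=0x76, sp=0x7a
prologue pushed ['r4', 'r6', 'r7'] at ['0x79', '0x78', '0x77']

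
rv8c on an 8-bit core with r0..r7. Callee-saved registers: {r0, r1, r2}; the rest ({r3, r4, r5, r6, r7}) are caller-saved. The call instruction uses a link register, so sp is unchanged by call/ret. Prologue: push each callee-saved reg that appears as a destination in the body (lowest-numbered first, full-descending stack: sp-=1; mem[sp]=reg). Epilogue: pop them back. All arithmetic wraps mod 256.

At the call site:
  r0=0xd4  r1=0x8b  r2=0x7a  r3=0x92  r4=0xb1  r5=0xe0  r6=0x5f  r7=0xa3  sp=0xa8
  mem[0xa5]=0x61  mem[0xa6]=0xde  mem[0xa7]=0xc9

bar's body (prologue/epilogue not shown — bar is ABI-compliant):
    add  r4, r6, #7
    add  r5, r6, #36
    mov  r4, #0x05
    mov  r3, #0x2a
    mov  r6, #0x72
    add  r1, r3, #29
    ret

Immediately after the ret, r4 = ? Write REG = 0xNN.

prologue: push r1 → mem[0xa7]=0x8b, sp=0xa7
body[0] add  r4, r6, #7 → r4=0x66
body[1] add  r5, r6, #36 → r5=0x83
body[2] mov  r4, #0x05 → r4=0x05
body[3] mov  r3, #0x2a → r3=0x2a
body[4] mov  r6, #0x72 → r6=0x72
body[5] add  r1, r3, #29 → r1=0x47
epilogue: pop r1=0x8b, sp=0xa8
r4 is caller-saved → body value

REG = 0x05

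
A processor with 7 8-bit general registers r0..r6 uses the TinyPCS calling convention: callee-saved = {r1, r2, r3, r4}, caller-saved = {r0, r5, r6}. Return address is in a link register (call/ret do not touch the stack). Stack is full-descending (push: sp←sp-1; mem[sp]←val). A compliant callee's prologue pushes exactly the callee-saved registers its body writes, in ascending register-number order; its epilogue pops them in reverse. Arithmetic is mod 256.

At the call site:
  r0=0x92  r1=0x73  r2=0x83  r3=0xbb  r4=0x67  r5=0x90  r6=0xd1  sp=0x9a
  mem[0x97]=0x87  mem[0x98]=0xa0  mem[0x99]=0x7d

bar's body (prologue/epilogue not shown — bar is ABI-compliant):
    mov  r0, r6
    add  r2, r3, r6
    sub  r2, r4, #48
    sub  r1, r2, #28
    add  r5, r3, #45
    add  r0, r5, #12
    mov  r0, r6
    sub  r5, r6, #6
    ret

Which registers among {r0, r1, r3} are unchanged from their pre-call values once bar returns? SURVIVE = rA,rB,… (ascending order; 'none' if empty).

SURVIVE = r1,r3

prologue: push r1 -> mem[0x99]=0x73, sp=0x99
prologue: push r2 -> mem[0x98]=0x83, sp=0x98
body[0] mov  r0, r6 -> r0=0xd1
body[1] add  r2, r3, r6 -> r2=0x8c
body[2] sub  r2, r4, #48 -> r2=0x37
body[3] sub  r1, r2, #28 -> r1=0x1b
body[4] add  r5, r3, #45 -> r5=0xe8
body[5] add  r0, r5, #12 -> r0=0xf4
body[6] mov  r0, r6 -> r0=0xd1
body[7] sub  r5, r6, #6 -> r5=0xcb
epilogue: pop r2=0x83, sp=0x99
epilogue: pop r1=0x73, sp=0x9a
r0: caller-saved, written=True
r1: callee-saved, written=True
r3: callee-saved, written=False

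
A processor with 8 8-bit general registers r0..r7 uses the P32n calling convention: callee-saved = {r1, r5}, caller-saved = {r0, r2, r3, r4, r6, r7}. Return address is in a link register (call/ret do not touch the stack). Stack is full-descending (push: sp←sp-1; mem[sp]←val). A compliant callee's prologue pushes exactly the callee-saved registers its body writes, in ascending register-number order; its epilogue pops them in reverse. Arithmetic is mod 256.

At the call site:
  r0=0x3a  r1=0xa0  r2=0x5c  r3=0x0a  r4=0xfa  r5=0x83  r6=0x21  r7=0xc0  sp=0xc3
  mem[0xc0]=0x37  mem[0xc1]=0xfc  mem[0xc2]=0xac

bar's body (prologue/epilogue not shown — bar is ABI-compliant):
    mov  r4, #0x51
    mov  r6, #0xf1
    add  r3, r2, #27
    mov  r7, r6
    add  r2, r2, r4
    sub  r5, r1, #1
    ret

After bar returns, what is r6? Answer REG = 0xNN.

REG = 0xf1

prologue: push r5 → mem[0xc2]=0x83, sp=0xc2
body[0] mov  r4, #0x51 → r4=0x51
body[1] mov  r6, #0xf1 → r6=0xf1
body[2] add  r3, r2, #27 → r3=0x77
body[3] mov  r7, r6 → r7=0xf1
body[4] add  r2, r2, r4 → r2=0xad
body[5] sub  r5, r1, #1 → r5=0x9f
epilogue: pop r5=0x83, sp=0xc3
r6 is caller-saved → body value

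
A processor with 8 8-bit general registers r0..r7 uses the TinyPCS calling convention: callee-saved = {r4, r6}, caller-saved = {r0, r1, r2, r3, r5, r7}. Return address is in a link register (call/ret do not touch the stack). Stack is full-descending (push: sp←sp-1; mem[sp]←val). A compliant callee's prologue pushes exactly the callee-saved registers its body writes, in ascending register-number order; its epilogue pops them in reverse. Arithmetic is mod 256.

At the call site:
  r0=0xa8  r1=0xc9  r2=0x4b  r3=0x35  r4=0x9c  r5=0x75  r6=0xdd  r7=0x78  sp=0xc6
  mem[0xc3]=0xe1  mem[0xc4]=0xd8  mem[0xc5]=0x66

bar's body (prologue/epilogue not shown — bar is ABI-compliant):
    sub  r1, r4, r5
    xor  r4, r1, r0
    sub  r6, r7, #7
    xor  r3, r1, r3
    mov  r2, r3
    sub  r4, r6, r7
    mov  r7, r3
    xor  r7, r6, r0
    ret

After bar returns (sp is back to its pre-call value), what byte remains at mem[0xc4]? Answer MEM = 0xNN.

MEM = 0xdd

prologue: push r4 -> mem[0xc5]=0x9c, sp=0xc5
prologue: push r6 -> mem[0xc4]=0xdd, sp=0xc4
body[0] sub  r1, r4, r5 -> r1=0x27
body[1] xor  r4, r1, r0 -> r4=0x8f
body[2] sub  r6, r7, #7 -> r6=0x71
body[3] xor  r3, r1, r3 -> r3=0x12
body[4] mov  r2, r3 -> r2=0x12
body[5] sub  r4, r6, r7 -> r4=0xf9
body[6] mov  r7, r3 -> r7=0x12
body[7] xor  r7, r6, r0 -> r7=0xd9
epilogue: pop r6=0xdd, sp=0xc5
epilogue: pop r4=0x9c, sp=0xc6
prologue pushed ['r4', 'r6'] at ['0xc5', '0xc4']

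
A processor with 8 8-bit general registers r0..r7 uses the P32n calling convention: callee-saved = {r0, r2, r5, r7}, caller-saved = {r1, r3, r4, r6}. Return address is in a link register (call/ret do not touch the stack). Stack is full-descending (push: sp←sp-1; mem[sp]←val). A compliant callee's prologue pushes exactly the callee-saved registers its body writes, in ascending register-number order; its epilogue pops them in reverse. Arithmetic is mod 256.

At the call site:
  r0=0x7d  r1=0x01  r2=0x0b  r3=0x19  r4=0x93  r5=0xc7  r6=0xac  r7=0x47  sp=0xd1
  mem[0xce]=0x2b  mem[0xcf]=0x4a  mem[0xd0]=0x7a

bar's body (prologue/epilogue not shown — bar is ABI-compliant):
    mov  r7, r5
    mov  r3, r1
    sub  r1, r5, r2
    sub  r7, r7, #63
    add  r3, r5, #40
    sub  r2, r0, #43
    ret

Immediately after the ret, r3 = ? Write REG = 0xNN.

prologue: push r2 -> mem[0xd0]=0x0b, sp=0xd0
prologue: push r7 -> mem[0xcf]=0x47, sp=0xcf
body[0] mov  r7, r5 -> r7=0xc7
body[1] mov  r3, r1 -> r3=0x01
body[2] sub  r1, r5, r2 -> r1=0xbc
body[3] sub  r7, r7, #63 -> r7=0x88
body[4] add  r3, r5, #40 -> r3=0xef
body[5] sub  r2, r0, #43 -> r2=0x52
epilogue: pop r7=0x47, sp=0xd0
epilogue: pop r2=0x0b, sp=0xd1
r3 is caller-saved -> body value

REG = 0xef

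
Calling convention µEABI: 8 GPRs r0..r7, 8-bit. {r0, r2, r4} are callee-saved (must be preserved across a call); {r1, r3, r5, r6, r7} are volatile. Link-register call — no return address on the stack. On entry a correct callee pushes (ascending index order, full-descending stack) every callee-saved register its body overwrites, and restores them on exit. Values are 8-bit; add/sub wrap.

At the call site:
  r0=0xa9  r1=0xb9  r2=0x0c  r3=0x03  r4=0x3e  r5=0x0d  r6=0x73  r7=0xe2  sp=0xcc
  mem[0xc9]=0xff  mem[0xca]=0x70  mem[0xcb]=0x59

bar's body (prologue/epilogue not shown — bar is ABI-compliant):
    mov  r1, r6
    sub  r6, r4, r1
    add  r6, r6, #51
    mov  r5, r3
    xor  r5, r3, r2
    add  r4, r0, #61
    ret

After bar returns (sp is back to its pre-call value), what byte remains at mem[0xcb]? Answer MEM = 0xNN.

prologue: push r4 → mem[0xcb]=0x3e, sp=0xcb
body[0] mov  r1, r6 → r1=0x73
body[1] sub  r6, r4, r1 → r6=0xcb
body[2] add  r6, r6, #51 → r6=0xfe
body[3] mov  r5, r3 → r5=0x03
body[4] xor  r5, r3, r2 → r5=0x0f
body[5] add  r4, r0, #61 → r4=0xe6
epilogue: pop r4=0x3e, sp=0xcc
prologue pushed ['r4'] at ['0xcb']

MEM = 0x3e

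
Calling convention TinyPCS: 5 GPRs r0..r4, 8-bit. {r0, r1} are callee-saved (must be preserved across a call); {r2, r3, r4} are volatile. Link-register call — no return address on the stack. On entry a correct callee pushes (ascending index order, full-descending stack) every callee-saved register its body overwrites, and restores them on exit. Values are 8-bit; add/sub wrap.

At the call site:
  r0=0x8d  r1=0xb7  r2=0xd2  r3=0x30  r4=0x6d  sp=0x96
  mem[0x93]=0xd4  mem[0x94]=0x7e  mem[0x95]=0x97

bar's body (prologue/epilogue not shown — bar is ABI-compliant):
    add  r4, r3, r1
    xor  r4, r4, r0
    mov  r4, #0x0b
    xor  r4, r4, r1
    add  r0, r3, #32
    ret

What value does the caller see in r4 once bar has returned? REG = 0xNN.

REG = 0xbc

prologue: push r0 → mem[0x95]=0x8d, sp=0x95
body[0] add  r4, r3, r1 → r4=0xe7
body[1] xor  r4, r4, r0 → r4=0x6a
body[2] mov  r4, #0x0b → r4=0x0b
body[3] xor  r4, r4, r1 → r4=0xbc
body[4] add  r0, r3, #32 → r0=0x50
epilogue: pop r0=0x8d, sp=0x96
r4 is caller-saved → body value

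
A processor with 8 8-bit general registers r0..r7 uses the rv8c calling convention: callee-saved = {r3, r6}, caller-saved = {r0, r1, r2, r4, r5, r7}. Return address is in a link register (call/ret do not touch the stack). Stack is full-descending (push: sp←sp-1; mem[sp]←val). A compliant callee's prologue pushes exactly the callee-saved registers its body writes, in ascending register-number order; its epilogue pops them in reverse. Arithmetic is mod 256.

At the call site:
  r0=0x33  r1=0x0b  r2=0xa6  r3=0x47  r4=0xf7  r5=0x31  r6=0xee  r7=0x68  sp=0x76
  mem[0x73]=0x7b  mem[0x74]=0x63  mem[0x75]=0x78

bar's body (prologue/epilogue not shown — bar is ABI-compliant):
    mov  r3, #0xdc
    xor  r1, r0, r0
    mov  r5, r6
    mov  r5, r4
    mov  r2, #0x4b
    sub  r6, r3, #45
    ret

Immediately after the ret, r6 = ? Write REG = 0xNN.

REG = 0xee

prologue: push r3 -> mem[0x75]=0x47, sp=0x75
prologue: push r6 -> mem[0x74]=0xee, sp=0x74
body[0] mov  r3, #0xdc -> r3=0xdc
body[1] xor  r1, r0, r0 -> r1=0x00
body[2] mov  r5, r6 -> r5=0xee
body[3] mov  r5, r4 -> r5=0xf7
body[4] mov  r2, #0x4b -> r2=0x4b
body[5] sub  r6, r3, #45 -> r6=0xaf
epilogue: pop r6=0xee, sp=0x75
epilogue: pop r3=0x47, sp=0x76
r6 is callee-saved -> restored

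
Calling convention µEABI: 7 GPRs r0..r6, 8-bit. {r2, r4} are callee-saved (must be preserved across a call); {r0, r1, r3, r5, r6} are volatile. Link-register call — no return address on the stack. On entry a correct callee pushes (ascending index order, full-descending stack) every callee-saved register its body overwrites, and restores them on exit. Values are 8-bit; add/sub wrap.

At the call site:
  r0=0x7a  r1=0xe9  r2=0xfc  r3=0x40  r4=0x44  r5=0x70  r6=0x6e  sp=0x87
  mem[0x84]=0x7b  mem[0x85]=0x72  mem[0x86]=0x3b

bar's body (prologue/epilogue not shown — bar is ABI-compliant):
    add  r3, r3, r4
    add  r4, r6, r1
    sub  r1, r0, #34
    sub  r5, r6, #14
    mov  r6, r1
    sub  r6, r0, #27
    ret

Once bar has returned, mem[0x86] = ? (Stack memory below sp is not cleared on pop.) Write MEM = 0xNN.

MEM = 0x44

prologue: push r4 → mem[0x86]=0x44, sp=0x86
body[0] add  r3, r3, r4 → r3=0x84
body[1] add  r4, r6, r1 → r4=0x57
body[2] sub  r1, r0, #34 → r1=0x58
body[3] sub  r5, r6, #14 → r5=0x60
body[4] mov  r6, r1 → r6=0x58
body[5] sub  r6, r0, #27 → r6=0x5f
epilogue: pop r4=0x44, sp=0x87
prologue pushed ['r4'] at ['0x86']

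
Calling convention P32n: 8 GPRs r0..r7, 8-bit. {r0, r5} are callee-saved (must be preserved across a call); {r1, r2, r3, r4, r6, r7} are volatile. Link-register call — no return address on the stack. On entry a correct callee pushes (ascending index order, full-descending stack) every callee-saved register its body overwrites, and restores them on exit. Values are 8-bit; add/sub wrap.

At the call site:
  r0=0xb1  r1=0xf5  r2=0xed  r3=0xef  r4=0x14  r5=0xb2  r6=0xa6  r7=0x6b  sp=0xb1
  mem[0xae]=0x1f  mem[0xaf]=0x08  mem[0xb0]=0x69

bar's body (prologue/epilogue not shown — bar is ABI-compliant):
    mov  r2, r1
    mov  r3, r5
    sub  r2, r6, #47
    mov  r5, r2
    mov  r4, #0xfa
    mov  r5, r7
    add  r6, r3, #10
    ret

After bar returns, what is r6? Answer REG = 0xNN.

REG = 0xbc

prologue: push r5 -> mem[0xb0]=0xb2, sp=0xb0
body[0] mov  r2, r1 -> r2=0xf5
body[1] mov  r3, r5 -> r3=0xb2
body[2] sub  r2, r6, #47 -> r2=0x77
body[3] mov  r5, r2 -> r5=0x77
body[4] mov  r4, #0xfa -> r4=0xfa
body[5] mov  r5, r7 -> r5=0x6b
body[6] add  r6, r3, #10 -> r6=0xbc
epilogue: pop r5=0xb2, sp=0xb1
r6 is caller-saved -> body value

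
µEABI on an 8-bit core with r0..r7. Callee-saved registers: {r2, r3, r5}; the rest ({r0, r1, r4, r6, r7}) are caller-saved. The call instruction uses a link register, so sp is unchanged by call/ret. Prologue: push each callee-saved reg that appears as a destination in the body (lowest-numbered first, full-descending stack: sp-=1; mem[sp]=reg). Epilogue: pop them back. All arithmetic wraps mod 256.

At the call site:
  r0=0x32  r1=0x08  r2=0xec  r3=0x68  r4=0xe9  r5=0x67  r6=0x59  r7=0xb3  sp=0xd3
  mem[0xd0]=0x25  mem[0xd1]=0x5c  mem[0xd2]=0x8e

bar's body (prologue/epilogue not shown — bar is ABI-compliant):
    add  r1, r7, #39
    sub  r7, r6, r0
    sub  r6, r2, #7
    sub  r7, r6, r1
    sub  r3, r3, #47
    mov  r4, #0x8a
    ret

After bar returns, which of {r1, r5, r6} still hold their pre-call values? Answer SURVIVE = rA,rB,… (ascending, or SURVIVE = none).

SURVIVE = r5

prologue: push r3 → mem[0xd2]=0x68, sp=0xd2
body[0] add  r1, r7, #39 → r1=0xda
body[1] sub  r7, r6, r0 → r7=0x27
body[2] sub  r6, r2, #7 → r6=0xe5
body[3] sub  r7, r6, r1 → r7=0x0b
body[4] sub  r3, r3, #47 → r3=0x39
body[5] mov  r4, #0x8a → r4=0x8a
epilogue: pop r3=0x68, sp=0xd3
r1: caller-saved, written=True
r5: callee-saved, written=False
r6: caller-saved, written=True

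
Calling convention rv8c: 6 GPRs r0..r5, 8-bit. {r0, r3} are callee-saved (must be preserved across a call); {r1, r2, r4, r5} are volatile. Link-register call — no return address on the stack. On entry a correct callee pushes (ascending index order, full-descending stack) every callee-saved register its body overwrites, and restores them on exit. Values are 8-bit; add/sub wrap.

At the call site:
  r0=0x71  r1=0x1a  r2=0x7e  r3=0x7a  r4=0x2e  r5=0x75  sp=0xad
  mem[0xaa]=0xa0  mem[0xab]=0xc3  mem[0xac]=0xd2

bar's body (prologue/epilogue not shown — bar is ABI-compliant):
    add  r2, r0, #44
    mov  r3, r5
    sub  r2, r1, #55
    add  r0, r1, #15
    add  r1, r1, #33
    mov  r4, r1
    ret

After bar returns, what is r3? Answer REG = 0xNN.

prologue: push r0 → mem[0xac]=0x71, sp=0xac
prologue: push r3 → mem[0xab]=0x7a, sp=0xab
body[0] add  r2, r0, #44 → r2=0x9d
body[1] mov  r3, r5 → r3=0x75
body[2] sub  r2, r1, #55 → r2=0xe3
body[3] add  r0, r1, #15 → r0=0x29
body[4] add  r1, r1, #33 → r1=0x3b
body[5] mov  r4, r1 → r4=0x3b
epilogue: pop r3=0x7a, sp=0xac
epilogue: pop r0=0x71, sp=0xad
r3 is callee-saved → restored

REG = 0x7a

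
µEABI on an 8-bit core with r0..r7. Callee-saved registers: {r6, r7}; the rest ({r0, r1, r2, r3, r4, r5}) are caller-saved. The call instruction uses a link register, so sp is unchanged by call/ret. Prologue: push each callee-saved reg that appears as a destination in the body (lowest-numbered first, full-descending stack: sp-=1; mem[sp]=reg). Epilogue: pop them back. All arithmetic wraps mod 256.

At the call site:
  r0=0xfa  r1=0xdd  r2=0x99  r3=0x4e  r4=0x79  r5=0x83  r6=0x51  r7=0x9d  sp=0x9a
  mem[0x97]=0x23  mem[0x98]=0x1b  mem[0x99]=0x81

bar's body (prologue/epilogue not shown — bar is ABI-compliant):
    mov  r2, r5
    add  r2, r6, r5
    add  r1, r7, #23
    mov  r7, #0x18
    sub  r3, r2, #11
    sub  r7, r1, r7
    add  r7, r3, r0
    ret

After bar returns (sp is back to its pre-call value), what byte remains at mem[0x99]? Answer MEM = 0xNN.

MEM = 0x9d

prologue: push r7 → mem[0x99]=0x9d, sp=0x99
body[0] mov  r2, r5 → r2=0x83
body[1] add  r2, r6, r5 → r2=0xd4
body[2] add  r1, r7, #23 → r1=0xb4
body[3] mov  r7, #0x18 → r7=0x18
body[4] sub  r3, r2, #11 → r3=0xc9
body[5] sub  r7, r1, r7 → r7=0x9c
body[6] add  r7, r3, r0 → r7=0xc3
epilogue: pop r7=0x9d, sp=0x9a
prologue pushed ['r7'] at ['0x99']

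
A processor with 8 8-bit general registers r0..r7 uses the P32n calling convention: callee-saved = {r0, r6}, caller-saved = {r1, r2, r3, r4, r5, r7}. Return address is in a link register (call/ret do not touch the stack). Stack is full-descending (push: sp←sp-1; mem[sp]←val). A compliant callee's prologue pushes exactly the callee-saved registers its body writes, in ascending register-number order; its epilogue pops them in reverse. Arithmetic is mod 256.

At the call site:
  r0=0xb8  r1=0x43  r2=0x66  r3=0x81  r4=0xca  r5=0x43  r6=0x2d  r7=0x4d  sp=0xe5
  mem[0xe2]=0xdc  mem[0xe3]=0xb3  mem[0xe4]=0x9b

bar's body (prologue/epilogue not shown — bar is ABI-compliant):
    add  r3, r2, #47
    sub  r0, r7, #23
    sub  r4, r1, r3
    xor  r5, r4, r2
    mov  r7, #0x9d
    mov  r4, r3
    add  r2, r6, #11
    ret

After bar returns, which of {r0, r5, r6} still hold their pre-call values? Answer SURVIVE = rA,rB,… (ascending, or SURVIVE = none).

prologue: push r0 → mem[0xe4]=0xb8, sp=0xe4
body[0] add  r3, r2, #47 → r3=0x95
body[1] sub  r0, r7, #23 → r0=0x36
body[2] sub  r4, r1, r3 → r4=0xae
body[3] xor  r5, r4, r2 → r5=0xc8
body[4] mov  r7, #0x9d → r7=0x9d
body[5] mov  r4, r3 → r4=0x95
body[6] add  r2, r6, #11 → r2=0x38
epilogue: pop r0=0xb8, sp=0xe5
r0: callee-saved, written=True
r5: caller-saved, written=True
r6: callee-saved, written=False

SURVIVE = r0,r6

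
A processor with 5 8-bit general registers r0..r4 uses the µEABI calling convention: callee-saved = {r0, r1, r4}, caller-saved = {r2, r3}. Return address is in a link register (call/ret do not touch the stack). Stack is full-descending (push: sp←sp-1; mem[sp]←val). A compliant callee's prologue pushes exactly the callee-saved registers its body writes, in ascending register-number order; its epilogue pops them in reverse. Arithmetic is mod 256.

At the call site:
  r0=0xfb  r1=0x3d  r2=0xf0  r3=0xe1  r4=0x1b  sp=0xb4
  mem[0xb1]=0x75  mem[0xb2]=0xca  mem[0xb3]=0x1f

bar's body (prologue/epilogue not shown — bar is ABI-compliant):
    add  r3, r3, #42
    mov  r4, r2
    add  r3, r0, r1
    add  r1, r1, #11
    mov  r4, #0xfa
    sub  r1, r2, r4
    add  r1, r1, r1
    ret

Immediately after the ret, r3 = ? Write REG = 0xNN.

REG = 0x38

prologue: push r1 -> mem[0xb3]=0x3d, sp=0xb3
prologue: push r4 -> mem[0xb2]=0x1b, sp=0xb2
body[0] add  r3, r3, #42 -> r3=0x0b
body[1] mov  r4, r2 -> r4=0xf0
body[2] add  r3, r0, r1 -> r3=0x38
body[3] add  r1, r1, #11 -> r1=0x48
body[4] mov  r4, #0xfa -> r4=0xfa
body[5] sub  r1, r2, r4 -> r1=0xf6
body[6] add  r1, r1, r1 -> r1=0xec
epilogue: pop r4=0x1b, sp=0xb3
epilogue: pop r1=0x3d, sp=0xb4
r3 is caller-saved -> body value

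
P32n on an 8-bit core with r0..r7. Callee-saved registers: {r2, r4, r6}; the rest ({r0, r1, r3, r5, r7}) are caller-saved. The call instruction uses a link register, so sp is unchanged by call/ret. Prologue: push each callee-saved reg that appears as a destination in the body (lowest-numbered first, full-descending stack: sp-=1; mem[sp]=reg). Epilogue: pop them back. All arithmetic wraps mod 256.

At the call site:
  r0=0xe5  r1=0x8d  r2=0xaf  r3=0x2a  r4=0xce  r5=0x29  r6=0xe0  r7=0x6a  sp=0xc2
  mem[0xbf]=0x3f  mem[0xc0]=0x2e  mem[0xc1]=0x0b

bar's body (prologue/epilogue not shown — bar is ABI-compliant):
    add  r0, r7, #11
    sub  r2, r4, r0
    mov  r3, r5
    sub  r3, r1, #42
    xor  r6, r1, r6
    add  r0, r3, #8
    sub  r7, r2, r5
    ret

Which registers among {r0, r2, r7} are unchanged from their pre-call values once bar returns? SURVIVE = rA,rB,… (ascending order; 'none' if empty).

prologue: push r2 → mem[0xc1]=0xaf, sp=0xc1
prologue: push r6 → mem[0xc0]=0xe0, sp=0xc0
body[0] add  r0, r7, #11 → r0=0x75
body[1] sub  r2, r4, r0 → r2=0x59
body[2] mov  r3, r5 → r3=0x29
body[3] sub  r3, r1, #42 → r3=0x63
body[4] xor  r6, r1, r6 → r6=0x6d
body[5] add  r0, r3, #8 → r0=0x6b
body[6] sub  r7, r2, r5 → r7=0x30
epilogue: pop r6=0xe0, sp=0xc1
epilogue: pop r2=0xaf, sp=0xc2
r0: caller-saved, written=True
r2: callee-saved, written=True
r7: caller-saved, written=True

SURVIVE = r2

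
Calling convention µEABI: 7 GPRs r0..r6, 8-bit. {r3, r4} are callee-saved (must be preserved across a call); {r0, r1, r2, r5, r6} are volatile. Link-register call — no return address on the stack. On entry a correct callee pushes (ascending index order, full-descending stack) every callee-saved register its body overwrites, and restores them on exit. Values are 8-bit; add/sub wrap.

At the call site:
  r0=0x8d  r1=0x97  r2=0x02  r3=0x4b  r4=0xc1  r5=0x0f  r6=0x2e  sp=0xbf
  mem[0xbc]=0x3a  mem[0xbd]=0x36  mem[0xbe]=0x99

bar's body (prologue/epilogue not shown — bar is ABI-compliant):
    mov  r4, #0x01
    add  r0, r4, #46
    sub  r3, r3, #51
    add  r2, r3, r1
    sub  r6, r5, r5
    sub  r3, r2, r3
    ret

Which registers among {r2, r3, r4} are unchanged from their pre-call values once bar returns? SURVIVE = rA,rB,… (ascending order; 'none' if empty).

SURVIVE = r3,r4

prologue: push r3 -> mem[0xbe]=0x4b, sp=0xbe
prologue: push r4 -> mem[0xbd]=0xc1, sp=0xbd
body[0] mov  r4, #0x01 -> r4=0x01
body[1] add  r0, r4, #46 -> r0=0x2f
body[2] sub  r3, r3, #51 -> r3=0x18
body[3] add  r2, r3, r1 -> r2=0xaf
body[4] sub  r6, r5, r5 -> r6=0x00
body[5] sub  r3, r2, r3 -> r3=0x97
epilogue: pop r4=0xc1, sp=0xbe
epilogue: pop r3=0x4b, sp=0xbf
r2: caller-saved, written=True
r3: callee-saved, written=True
r4: callee-saved, written=True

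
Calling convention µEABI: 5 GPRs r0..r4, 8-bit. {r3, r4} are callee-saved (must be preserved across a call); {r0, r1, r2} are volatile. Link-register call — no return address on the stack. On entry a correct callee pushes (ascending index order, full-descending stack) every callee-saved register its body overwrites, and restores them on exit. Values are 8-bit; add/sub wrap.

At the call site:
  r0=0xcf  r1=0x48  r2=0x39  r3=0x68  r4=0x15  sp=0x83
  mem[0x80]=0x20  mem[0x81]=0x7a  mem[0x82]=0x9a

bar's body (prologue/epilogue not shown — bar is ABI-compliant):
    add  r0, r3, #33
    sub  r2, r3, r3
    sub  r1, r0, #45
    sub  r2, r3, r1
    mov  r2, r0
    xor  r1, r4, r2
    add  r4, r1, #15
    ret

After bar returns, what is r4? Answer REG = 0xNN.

prologue: push r4 -> mem[0x82]=0x15, sp=0x82
body[0] add  r0, r3, #33 -> r0=0x89
body[1] sub  r2, r3, r3 -> r2=0x00
body[2] sub  r1, r0, #45 -> r1=0x5c
body[3] sub  r2, r3, r1 -> r2=0x0c
body[4] mov  r2, r0 -> r2=0x89
body[5] xor  r1, r4, r2 -> r1=0x9c
body[6] add  r4, r1, #15 -> r4=0xab
epilogue: pop r4=0x15, sp=0x83
r4 is callee-saved -> restored

REG = 0x15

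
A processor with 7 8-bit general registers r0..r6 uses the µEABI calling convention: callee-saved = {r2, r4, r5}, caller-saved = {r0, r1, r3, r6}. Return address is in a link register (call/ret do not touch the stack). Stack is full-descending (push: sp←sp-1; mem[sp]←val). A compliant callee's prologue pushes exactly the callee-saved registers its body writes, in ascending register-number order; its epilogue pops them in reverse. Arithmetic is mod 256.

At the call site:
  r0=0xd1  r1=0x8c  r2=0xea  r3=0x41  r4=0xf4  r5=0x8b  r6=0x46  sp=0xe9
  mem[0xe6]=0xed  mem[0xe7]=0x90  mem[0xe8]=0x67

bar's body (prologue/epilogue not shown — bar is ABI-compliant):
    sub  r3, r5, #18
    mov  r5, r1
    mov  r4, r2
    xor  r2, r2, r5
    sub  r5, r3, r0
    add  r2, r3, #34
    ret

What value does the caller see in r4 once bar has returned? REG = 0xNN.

prologue: push r2 → mem[0xe8]=0xea, sp=0xe8
prologue: push r4 → mem[0xe7]=0xf4, sp=0xe7
prologue: push r5 → mem[0xe6]=0x8b, sp=0xe6
body[0] sub  r3, r5, #18 → r3=0x79
body[1] mov  r5, r1 → r5=0x8c
body[2] mov  r4, r2 → r4=0xea
body[3] xor  r2, r2, r5 → r2=0x66
body[4] sub  r5, r3, r0 → r5=0xa8
body[5] add  r2, r3, #34 → r2=0x9b
epilogue: pop r5=0x8b, sp=0xe7
epilogue: pop r4=0xf4, sp=0xe8
epilogue: pop r2=0xea, sp=0xe9
r4 is callee-saved → restored

REG = 0xf4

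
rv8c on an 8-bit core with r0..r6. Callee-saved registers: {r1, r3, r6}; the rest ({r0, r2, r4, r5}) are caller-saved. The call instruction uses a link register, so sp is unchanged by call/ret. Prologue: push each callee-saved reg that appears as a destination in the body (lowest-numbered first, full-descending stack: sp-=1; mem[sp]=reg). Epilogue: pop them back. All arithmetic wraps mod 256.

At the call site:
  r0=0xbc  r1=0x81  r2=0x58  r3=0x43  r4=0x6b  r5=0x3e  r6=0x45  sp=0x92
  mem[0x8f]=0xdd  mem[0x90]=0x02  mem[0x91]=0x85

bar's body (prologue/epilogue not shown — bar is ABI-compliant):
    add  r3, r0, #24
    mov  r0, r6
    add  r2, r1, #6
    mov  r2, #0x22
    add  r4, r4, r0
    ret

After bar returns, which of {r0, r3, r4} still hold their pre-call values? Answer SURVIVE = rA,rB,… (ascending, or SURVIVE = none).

prologue: push r3 → mem[0x91]=0x43, sp=0x91
body[0] add  r3, r0, #24 → r3=0xd4
body[1] mov  r0, r6 → r0=0x45
body[2] add  r2, r1, #6 → r2=0x87
body[3] mov  r2, #0x22 → r2=0x22
body[4] add  r4, r4, r0 → r4=0xb0
epilogue: pop r3=0x43, sp=0x92
r0: caller-saved, written=True
r3: callee-saved, written=True
r4: caller-saved, written=True

SURVIVE = r3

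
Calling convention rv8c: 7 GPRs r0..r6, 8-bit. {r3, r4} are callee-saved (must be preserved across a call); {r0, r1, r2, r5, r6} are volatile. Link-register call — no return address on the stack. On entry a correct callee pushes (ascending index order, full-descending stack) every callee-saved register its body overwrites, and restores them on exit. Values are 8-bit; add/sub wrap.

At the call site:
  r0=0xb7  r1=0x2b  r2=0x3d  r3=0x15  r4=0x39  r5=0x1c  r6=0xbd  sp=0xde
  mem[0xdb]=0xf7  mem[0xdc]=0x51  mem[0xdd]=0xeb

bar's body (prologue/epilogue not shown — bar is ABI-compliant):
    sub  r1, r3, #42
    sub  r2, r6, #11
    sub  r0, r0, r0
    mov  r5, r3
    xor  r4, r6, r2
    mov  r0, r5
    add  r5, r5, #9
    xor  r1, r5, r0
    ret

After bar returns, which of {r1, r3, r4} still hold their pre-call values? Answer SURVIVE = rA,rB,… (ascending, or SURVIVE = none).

prologue: push r4 -> mem[0xdd]=0x39, sp=0xdd
body[0] sub  r1, r3, #42 -> r1=0xeb
body[1] sub  r2, r6, #11 -> r2=0xb2
body[2] sub  r0, r0, r0 -> r0=0x00
body[3] mov  r5, r3 -> r5=0x15
body[4] xor  r4, r6, r2 -> r4=0x0f
body[5] mov  r0, r5 -> r0=0x15
body[6] add  r5, r5, #9 -> r5=0x1e
body[7] xor  r1, r5, r0 -> r1=0x0b
epilogue: pop r4=0x39, sp=0xde
r1: caller-saved, written=True
r3: callee-saved, written=False
r4: callee-saved, written=True

SURVIVE = r3,r4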